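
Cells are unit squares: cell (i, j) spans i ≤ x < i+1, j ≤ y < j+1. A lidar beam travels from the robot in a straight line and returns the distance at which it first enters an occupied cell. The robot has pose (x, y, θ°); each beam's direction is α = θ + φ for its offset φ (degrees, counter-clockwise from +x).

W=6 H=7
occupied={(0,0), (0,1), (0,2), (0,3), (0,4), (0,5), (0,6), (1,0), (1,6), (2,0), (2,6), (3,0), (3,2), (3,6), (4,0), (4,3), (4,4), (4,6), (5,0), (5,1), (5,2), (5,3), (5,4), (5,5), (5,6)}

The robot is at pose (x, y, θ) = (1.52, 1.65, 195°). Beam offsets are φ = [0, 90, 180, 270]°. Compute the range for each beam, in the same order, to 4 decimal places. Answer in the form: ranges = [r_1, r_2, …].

beam 1: φ=0°, α=195°
  cosα=-0.9659 sinα=-0.2588 | (1,1) | tMaxX 0.5383 tMaxY 2.5114 | tΔX 1.0353 tΔY 3.8637
    t=0.5383 [x] (0,1) — stop
  → r_1 = 0.5383
beam 2: φ=90°, α=285°
  cosα=0.2588 sinα=-0.9659 | (1,1) | tMaxX 1.8546 tMaxY 0.6729 | tΔX 3.8637 tΔY 1.0353
    t=0.6729 [y] (1,0) — stop
  → r_2 = 0.6729
beam 3: φ=180°, α=15°
  cosα=0.9659 sinα=0.2588 | (1,1) | tMaxX 0.4969 tMaxY 1.3523 | tΔX 1.0353 tΔY 3.8637
    t=0.4969 [x] (2,1)
    t=1.3523 [y] (2,2)
    t=1.5322 [x] (3,2) — stop
  → r_3 = 1.5322
beam 4: φ=270°, α=105°
  cosα=-0.2588 sinα=0.9659 | (1,1) | tMaxX 2.0091 tMaxY 0.3623 | tΔX 3.8637 tΔY 1.0353
    t=0.3623 [y] (1,2)
    t=1.3976 [y] (1,3)
    t=2.0091 [x] (0,3) — stop
  → r_4 = 2.0091

ranges = [0.5383, 0.6729, 1.5322, 2.0091]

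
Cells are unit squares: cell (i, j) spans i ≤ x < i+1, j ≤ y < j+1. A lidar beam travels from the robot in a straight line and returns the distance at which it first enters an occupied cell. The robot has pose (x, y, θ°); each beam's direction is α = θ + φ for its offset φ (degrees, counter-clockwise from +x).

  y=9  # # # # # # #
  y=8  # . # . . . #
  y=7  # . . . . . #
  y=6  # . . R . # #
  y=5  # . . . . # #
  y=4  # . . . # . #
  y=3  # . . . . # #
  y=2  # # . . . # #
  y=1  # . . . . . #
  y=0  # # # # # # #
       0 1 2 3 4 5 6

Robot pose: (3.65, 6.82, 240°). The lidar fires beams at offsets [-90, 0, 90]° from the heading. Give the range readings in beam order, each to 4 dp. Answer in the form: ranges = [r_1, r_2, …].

beam 1: φ=-90°, α=150°
  cosα=-0.8660 sinα=0.5000 | (3,6) | tMaxX 0.7506 tMaxY 0.3600 | tΔX 1.1547 tΔY 2.0000
    t=0.3600 [y] (3,7)
    t=0.7506 [x] (2,7)
    t=1.9053 [x] (1,7)
    t=2.3600 [y] (1,8)
    t=3.0600 [x] (0,8) — stop
  → r_1 = 3.0600
beam 2: φ=0°, α=240°
  cosα=-0.5000 sinα=-0.8660 | (3,6) | tMaxX 1.3000 tMaxY 0.9469 | tΔX 2.0000 tΔY 1.1547
    t=0.9469 [y] (3,5)
    t=1.3000 [x] (2,5)
    t=2.1016 [y] (2,4)
    t=3.2563 [y] (2,3)
    t=3.3000 [x] (1,3)
    t=4.4110 [y] (1,2) — stop
  → r_2 = 4.4110
beam 3: φ=90°, α=330°
  cosα=0.8660 sinα=-0.5000 | (3,6) | tMaxX 0.4041 tMaxY 1.6400 | tΔX 1.1547 tΔY 2.0000
    t=0.4041 [x] (4,6)
    t=1.5588 [x] (5,6) — stop
  → r_3 = 1.5588

ranges = [3.0600, 4.4110, 1.5588]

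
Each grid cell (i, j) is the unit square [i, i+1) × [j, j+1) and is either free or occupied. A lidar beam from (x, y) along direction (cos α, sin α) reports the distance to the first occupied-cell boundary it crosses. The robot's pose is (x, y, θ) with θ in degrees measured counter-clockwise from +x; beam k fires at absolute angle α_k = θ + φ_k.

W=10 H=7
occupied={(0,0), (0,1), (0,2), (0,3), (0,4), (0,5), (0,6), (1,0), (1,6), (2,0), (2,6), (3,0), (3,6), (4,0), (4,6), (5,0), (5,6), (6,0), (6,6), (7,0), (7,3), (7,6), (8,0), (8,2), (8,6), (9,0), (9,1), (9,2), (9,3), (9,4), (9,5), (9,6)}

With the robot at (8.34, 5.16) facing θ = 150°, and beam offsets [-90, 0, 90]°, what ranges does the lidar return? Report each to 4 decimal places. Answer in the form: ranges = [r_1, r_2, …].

beam 1: φ=-90°, α=60°
  d=(0.5000,0.8660)  start (8,5)  tX=1.3200 tY=0.9699  stride 1/|dx|=2.0000 1/|dy|=1.1547
    cross y-line → (8,6), t=0.9699 (wall)
  → r_1 = 0.9699
beam 2: φ=0°, α=150°
  d=(-0.8660,0.5000)  start (8,5)  tX=0.3926 tY=1.6800  stride 1/|dx|=1.1547 1/|dy|=2.0000
    cross x-line → (7,5), t=0.3926
    cross x-line → (6,5), t=1.5473
    cross y-line → (6,6), t=1.6800 (wall)
  → r_2 = 1.6800
beam 3: φ=90°, α=240°
  d=(-0.5000,-0.8660)  start (8,5)  tX=0.6800 tY=0.1848  stride 1/|dx|=2.0000 1/|dy|=1.1547
    cross y-line → (8,4), t=0.1848
    cross x-line → (7,4), t=0.6800
    cross y-line → (7,3), t=1.3395 (wall)
  → r_3 = 1.3395

ranges = [0.9699, 1.6800, 1.3395]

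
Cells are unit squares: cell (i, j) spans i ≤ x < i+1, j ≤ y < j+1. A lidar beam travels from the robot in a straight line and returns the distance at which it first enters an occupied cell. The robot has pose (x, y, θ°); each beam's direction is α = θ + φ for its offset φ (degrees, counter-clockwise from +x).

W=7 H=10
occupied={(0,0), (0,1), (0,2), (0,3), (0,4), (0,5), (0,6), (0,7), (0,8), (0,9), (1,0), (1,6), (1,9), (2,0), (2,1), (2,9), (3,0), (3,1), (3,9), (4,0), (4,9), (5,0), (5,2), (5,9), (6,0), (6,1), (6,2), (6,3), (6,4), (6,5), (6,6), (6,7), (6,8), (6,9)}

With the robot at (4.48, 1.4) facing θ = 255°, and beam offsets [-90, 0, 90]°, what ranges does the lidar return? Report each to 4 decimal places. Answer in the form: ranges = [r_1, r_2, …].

beam 1: φ=-90°, α=165°
  cosα=-0.9659 sinα=0.2588 | (4,1) | tMaxX 0.4969 tMaxY 2.3182 | tΔX 1.0353 tΔY 3.8637
    t=0.4969 [x] (3,1) — stop
  → r_1 = 0.4969
beam 2: φ=0°, α=255°
  cosα=-0.2588 sinα=-0.9659 | (4,1) | tMaxX 1.8546 tMaxY 0.4141 | tΔX 3.8637 tΔY 1.0353
    t=0.4141 [y] (4,0) — stop
  → r_2 = 0.4141
beam 3: φ=90°, α=345°
  cosα=0.9659 sinα=-0.2588 | (4,1) | tMaxX 0.5383 tMaxY 1.5455 | tΔX 1.0353 tΔY 3.8637
    t=0.5383 [x] (5,1)
    t=1.5455 [y] (5,0) — stop
  → r_3 = 1.5455

ranges = [0.4969, 0.4141, 1.5455]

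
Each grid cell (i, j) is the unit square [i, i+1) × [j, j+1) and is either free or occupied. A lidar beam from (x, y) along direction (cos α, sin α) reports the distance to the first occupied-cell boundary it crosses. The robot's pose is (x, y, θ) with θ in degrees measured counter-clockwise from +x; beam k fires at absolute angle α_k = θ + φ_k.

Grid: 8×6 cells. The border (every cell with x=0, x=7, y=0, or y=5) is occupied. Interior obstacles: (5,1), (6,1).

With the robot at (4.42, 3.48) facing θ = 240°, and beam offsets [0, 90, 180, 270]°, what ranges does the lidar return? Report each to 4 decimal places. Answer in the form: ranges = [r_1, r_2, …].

beam 1: φ=0°, α=240°
  d=(-0.5000,-0.8660)  start (4,3)  tX=0.8400 tY=0.5543  stride 1/|dx|=2.0000 1/|dy|=1.1547
    cross y-line → (4,2), t=0.5543
    cross x-line → (3,2), t=0.8400
    cross y-line → (3,1), t=1.7090
    cross x-line → (2,1), t=2.8400
    cross y-line → (2,0), t=2.8637 (wall)
  → r_1 = 2.8637
beam 2: φ=90°, α=330°
  d=(0.8660,-0.5000)  start (4,3)  tX=0.6697 tY=0.9600  stride 1/|dx|=1.1547 1/|dy|=2.0000
    cross x-line → (5,3), t=0.6697
    cross y-line → (5,2), t=0.9600
    cross x-line → (6,2), t=1.8244
    cross y-line → (6,1), t=2.9600 (wall)
  → r_2 = 2.9600
beam 3: φ=180°, α=60°
  d=(0.5000,0.8660)  start (4,3)  tX=1.1600 tY=0.6004  stride 1/|dx|=2.0000 1/|dy|=1.1547
    cross y-line → (4,4), t=0.6004
    cross x-line → (5,4), t=1.1600
    cross y-line → (5,5), t=1.7551 (wall)
  → r_3 = 1.7551
beam 4: φ=270°, α=150°
  d=(-0.8660,0.5000)  start (4,3)  tX=0.4850 tY=1.0400  stride 1/|dx|=1.1547 1/|dy|=2.0000
    cross x-line → (3,3), t=0.4850
    cross y-line → (3,4), t=1.0400
    cross x-line → (2,4), t=1.6397
    cross x-line → (1,4), t=2.7944
    cross y-line → (1,5), t=3.0400 (wall)
  → r_4 = 3.0400

ranges = [2.8637, 2.9600, 1.7551, 3.0400]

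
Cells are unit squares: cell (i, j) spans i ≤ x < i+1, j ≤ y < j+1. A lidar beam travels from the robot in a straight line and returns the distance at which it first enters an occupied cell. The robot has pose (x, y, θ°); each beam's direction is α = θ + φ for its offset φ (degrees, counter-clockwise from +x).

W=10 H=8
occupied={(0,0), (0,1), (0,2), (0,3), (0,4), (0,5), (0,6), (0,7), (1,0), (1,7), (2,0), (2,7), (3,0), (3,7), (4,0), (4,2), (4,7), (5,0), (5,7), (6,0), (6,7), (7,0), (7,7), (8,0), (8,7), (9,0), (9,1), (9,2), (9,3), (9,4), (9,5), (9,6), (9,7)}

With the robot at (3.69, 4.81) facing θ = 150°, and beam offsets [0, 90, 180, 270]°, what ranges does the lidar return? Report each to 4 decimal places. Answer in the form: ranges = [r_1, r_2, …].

beam 1: φ=0°, α=150°
  d=(-0.8660,0.5000)  start (3,4)  tX=0.7967 tY=0.3800  stride 1/|dx|=1.1547 1/|dy|=2.0000
    cross y-line → (3,5), t=0.3800
    cross x-line → (2,5), t=0.7967
    cross x-line → (1,5), t=1.9514
    cross y-line → (1,6), t=2.3800
    cross x-line → (0,6), t=3.1061 (wall)
  → r_1 = 3.1061
beam 2: φ=90°, α=240°
  d=(-0.5000,-0.8660)  start (3,4)  tX=1.3800 tY=0.9353  stride 1/|dx|=2.0000 1/|dy|=1.1547
    cross y-line → (3,3), t=0.9353
    cross x-line → (2,3), t=1.3800
    cross y-line → (2,2), t=2.0900
    cross y-line → (2,1), t=3.2447
    cross x-line → (1,1), t=3.3800
    cross y-line → (1,0), t=4.3994 (wall)
  → r_2 = 4.3994
beam 3: φ=180°, α=330°
  d=(0.8660,-0.5000)  start (3,4)  tX=0.3580 tY=1.6200  stride 1/|dx|=1.1547 1/|dy|=2.0000
    cross x-line → (4,4), t=0.3580
    cross x-line → (5,4), t=1.5127
    cross y-line → (5,3), t=1.6200
    cross x-line → (6,3), t=2.6674
    cross y-line → (6,2), t=3.6200
    cross x-line → (7,2), t=3.8221
    cross x-line → (8,2), t=4.9768
    cross y-line → (8,1), t=5.6200
    cross x-line → (9,1), t=6.1315 (wall)
  → r_3 = 6.1315
beam 4: φ=270°, α=60°
  d=(0.5000,0.8660)  start (3,4)  tX=0.6200 tY=0.2194  stride 1/|dx|=2.0000 1/|dy|=1.1547
    cross y-line → (3,5), t=0.2194
    cross x-line → (4,5), t=0.6200
    cross y-line → (4,6), t=1.3741
    cross y-line → (4,7), t=2.5288 (wall)
  → r_4 = 2.5288

ranges = [3.1061, 4.3994, 6.1315, 2.5288]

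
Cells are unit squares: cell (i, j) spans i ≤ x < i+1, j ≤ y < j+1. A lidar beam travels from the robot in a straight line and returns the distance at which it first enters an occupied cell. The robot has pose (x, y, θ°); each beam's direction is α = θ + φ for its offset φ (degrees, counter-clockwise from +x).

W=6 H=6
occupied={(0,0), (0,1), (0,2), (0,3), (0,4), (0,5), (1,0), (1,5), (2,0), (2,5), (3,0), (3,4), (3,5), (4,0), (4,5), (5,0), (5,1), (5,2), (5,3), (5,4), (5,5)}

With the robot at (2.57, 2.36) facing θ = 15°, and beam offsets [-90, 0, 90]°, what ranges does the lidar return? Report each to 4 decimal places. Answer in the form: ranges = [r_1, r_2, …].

beam 1: φ=-90°, α=285°
  direction (0.2588, -0.9659); cell (2,2); t to first gridline: x 1.6614, y 0.3727 (then +3.8637 / +1.0353)
    (2,1) via y @ 0.3727
    (2,0) via y @ 1.4080  # hit
  → r_1 = 1.4080
beam 2: φ=0°, α=15°
  direction (0.9659, 0.2588); cell (2,2); t to first gridline: x 0.4452, y 2.4728 (then +1.0353 / +3.8637)
    (3,2) via x @ 0.4452
    (4,2) via x @ 1.4804
    (4,3) via y @ 2.4728
    (5,3) via x @ 2.5157  # hit
  → r_2 = 2.5157
beam 3: φ=90°, α=105°
  direction (-0.2588, 0.9659); cell (2,2); t to first gridline: x 2.2023, y 0.6626 (then +3.8637 / +1.0353)
    (2,3) via y @ 0.6626
    (2,4) via y @ 1.6979
    (1,4) via x @ 2.2023
    (1,5) via y @ 2.7331  # hit
  → r_3 = 2.7331

ranges = [1.4080, 2.5157, 2.7331]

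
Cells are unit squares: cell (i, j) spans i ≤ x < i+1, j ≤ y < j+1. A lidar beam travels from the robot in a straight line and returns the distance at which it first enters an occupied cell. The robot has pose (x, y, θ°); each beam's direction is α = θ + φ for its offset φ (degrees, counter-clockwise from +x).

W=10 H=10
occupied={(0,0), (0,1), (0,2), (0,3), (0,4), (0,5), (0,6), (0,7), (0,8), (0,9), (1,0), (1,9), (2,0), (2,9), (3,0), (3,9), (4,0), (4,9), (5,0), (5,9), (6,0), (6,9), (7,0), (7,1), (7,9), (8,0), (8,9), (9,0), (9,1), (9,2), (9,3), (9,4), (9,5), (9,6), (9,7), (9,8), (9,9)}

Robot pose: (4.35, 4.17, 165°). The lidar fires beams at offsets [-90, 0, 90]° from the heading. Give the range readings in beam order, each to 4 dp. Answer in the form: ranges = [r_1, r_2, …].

beam 1: φ=-90°, α=75°
  d=(0.2588,0.9659)  start (4,4)  tX=2.5114 tY=0.8593  stride 1/|dx|=3.8637 1/|dy|=1.0353
    cross y-line → (4,5), t=0.8593
    cross y-line → (4,6), t=1.8946
    cross x-line → (5,6), t=2.5114
    cross y-line → (5,7), t=2.9298
    cross y-line → (5,8), t=3.9651
    cross y-line → (5,9), t=5.0004 (wall)
  → r_1 = 5.0004
beam 2: φ=0°, α=165°
  d=(-0.9659,0.2588)  start (4,4)  tX=0.3623 tY=3.2069  stride 1/|dx|=1.0353 1/|dy|=3.8637
    cross x-line → (3,4), t=0.3623
    cross x-line → (2,4), t=1.3976
    cross x-line → (1,4), t=2.4329
    cross y-line → (1,5), t=3.2069
    cross x-line → (0,5), t=3.4682 (wall)
  → r_2 = 3.4682
beam 3: φ=90°, α=255°
  d=(-0.2588,-0.9659)  start (4,4)  tX=1.3523 tY=0.1760  stride 1/|dx|=3.8637 1/|dy|=1.0353
    cross y-line → (4,3), t=0.1760
    cross y-line → (4,2), t=1.2113
    cross x-line → (3,2), t=1.3523
    cross y-line → (3,1), t=2.2465
    cross y-line → (3,0), t=3.2818 (wall)
  → r_3 = 3.2818

ranges = [5.0004, 3.4682, 3.2818]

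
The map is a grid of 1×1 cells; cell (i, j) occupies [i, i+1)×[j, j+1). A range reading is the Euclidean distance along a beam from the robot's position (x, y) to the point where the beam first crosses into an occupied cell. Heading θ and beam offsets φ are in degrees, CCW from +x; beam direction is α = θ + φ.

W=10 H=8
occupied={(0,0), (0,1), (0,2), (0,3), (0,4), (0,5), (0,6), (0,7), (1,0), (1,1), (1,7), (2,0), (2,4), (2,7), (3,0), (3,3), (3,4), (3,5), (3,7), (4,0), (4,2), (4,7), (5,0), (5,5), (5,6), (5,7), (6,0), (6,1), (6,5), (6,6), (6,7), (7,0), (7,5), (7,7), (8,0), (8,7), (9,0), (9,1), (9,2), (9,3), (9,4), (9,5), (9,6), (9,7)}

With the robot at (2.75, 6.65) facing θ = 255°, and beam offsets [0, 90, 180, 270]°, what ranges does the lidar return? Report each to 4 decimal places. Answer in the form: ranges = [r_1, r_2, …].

beam 1: φ=0°, α=255°
  cosα=-0.2588 sinα=-0.9659 | (2,6) | tMaxX 2.8978 tMaxY 0.6729 | tΔX 3.8637 tΔY 1.0353
    t=0.6729 [y] (2,5)
    t=1.7082 [y] (2,4) — stop
  → r_1 = 1.7082
beam 2: φ=90°, α=345°
  cosα=0.9659 sinα=-0.2588 | (2,6) | tMaxX 0.2588 tMaxY 2.5114 | tΔX 1.0353 tΔY 3.8637
    t=0.2588 [x] (3,6)
    t=1.2941 [x] (4,6)
    t=2.3294 [x] (5,6) — stop
  → r_2 = 2.3294
beam 3: φ=180°, α=75°
  cosα=0.2588 sinα=0.9659 | (2,6) | tMaxX 0.9659 tMaxY 0.3623 | tΔX 3.8637 tΔY 1.0353
    t=0.3623 [y] (2,7) — stop
  → r_3 = 0.3623
beam 4: φ=270°, α=165°
  cosα=-0.9659 sinα=0.2588 | (2,6) | tMaxX 0.7765 tMaxY 1.3523 | tΔX 1.0353 tΔY 3.8637
    t=0.7765 [x] (1,6)
    t=1.3523 [y] (1,7) — stop
  → r_4 = 1.3523

ranges = [1.7082, 2.3294, 0.3623, 1.3523]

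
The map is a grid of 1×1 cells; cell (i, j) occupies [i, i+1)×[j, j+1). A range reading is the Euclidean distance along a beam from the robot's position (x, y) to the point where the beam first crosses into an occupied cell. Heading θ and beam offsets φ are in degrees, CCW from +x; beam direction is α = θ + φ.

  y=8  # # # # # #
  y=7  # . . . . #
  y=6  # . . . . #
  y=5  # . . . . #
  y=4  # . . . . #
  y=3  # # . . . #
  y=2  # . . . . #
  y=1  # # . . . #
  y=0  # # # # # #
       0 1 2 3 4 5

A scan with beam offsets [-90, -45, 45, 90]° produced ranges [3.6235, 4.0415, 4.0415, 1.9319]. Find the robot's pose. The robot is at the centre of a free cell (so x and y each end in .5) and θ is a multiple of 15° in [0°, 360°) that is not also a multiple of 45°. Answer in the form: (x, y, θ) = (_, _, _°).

The pose lattice has 26·16 = 416 candidates. Test each by forward raycasting.
  (4.5, 6.5, 15°): beam 1 = 1.9319 ≠ 3.6235 ✗
  (3.5, 7.5, 300°): beam 1 = 2.8868 ≠ 3.6235 ✗
  (1.5, 6.5, 195°): beam 1 = 1.5529 ≠ 3.6235 ✗
  (2.5, 5.5, 15°): beam 1 = 4.6587 ≠ 3.6235 ✗
  (2.5, 3.5, 60°): beam 1 = 2.8868 ≠ 3.6235 ✗
  …
  (4.5, 4.5, 195°): r_1=3.6235, r_2=4.0415, r_3=4.0415, r_4=1.9319 — all match ✓
Only this pose fits every beam.

(x, y, θ) = (4.5, 4.5, 195°)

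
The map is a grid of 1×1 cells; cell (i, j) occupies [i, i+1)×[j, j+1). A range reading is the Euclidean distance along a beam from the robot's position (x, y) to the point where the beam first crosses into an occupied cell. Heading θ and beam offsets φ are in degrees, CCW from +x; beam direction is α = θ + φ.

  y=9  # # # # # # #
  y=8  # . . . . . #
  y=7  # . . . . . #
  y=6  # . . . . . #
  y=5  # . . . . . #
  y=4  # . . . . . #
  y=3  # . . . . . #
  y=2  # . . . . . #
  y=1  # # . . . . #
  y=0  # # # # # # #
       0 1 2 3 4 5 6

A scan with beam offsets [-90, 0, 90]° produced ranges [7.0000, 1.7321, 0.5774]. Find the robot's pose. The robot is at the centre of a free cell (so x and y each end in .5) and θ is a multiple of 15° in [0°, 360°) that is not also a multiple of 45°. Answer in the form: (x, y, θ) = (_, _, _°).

Enumerate (i+0.5, j+0.5, θ) over the 39 free cells and 16 admissible headings. For each, cast all 3 beams and compare to the given ranges.
  (4.5, 2.5, 150°): beam 1 = 3.0000 ≠ 7.0000 ✗
  (4.5, 8.5, 120°): beam 1 = 1.0000 ≠ 7.0000 ✗
  (5.5, 5.5, 75°): beam 1 = 0.5176 ≠ 7.0000 ✗
  …
  (4.5, 8.5, 330°): r_1=7.0000, r_2=1.7321, r_3=0.5774 — all match ✓
Unique over the lattice → pose = (4.5, 8.5, 330°).

(x, y, θ) = (4.5, 8.5, 330°)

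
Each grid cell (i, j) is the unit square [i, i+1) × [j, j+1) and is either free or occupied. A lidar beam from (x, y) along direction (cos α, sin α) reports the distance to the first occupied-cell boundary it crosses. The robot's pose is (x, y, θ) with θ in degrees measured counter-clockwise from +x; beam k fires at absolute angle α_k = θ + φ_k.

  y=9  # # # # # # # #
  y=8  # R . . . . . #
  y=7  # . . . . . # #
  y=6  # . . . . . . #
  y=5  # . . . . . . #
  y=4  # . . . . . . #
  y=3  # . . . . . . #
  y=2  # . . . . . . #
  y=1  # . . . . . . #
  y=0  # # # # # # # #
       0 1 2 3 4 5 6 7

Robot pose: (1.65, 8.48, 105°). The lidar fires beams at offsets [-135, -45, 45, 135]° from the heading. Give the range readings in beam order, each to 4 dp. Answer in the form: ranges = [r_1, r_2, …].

beam 1: φ=-135°, α=330°
  d=(0.8660,-0.5000)  start (1,8)  tX=0.4041 tY=0.9600  stride 1/|dx|=1.1547 1/|dy|=2.0000
    cross x-line → (2,8), t=0.4041
    cross y-line → (2,7), t=0.9600
    cross x-line → (3,7), t=1.5588
    cross x-line → (4,7), t=2.7135
    cross y-line → (4,6), t=2.9600
    cross x-line → (5,6), t=3.8682
    cross y-line → (5,5), t=4.9600
    cross x-line → (6,5), t=5.0229
    cross x-line → (7,5), t=6.1776 (wall)
  → r_1 = 6.1776
beam 2: φ=-45°, α=60°
  d=(0.5000,0.8660)  start (1,8)  tX=0.7000 tY=0.6004  stride 1/|dx|=2.0000 1/|dy|=1.1547
    cross y-line → (1,9), t=0.6004 (wall)
  → r_2 = 0.6004
beam 3: φ=45°, α=150°
  d=(-0.8660,0.5000)  start (1,8)  tX=0.7506 tY=1.0400  stride 1/|dx|=1.1547 1/|dy|=2.0000
    cross x-line → (0,8), t=0.7506 (wall)
  → r_3 = 0.7506
beam 4: φ=135°, α=240°
  d=(-0.5000,-0.8660)  start (1,8)  tX=1.3000 tY=0.5543  stride 1/|dx|=2.0000 1/|dy|=1.1547
    cross y-line → (1,7), t=0.5543
    cross x-line → (0,7), t=1.3000 (wall)
  → r_4 = 1.3000

ranges = [6.1776, 0.6004, 0.7506, 1.3000]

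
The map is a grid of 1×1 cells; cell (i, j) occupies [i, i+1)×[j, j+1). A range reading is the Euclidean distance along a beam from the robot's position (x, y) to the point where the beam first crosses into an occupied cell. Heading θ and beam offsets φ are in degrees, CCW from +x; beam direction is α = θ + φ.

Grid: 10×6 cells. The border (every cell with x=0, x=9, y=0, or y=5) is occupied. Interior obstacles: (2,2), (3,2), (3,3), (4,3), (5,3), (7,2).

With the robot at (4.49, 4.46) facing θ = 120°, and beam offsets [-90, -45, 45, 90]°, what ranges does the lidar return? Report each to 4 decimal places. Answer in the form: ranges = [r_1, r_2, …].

beam 1: φ=-90°, α=30°
  direction (0.8660, 0.5000); cell (4,4); t to first gridline: x 0.5889, y 1.0800 (then +1.1547 / +2.0000)
    (5,4) via x @ 0.5889
    (5,5) via y @ 1.0800  # hit
  → r_1 = 1.0800
beam 2: φ=-45°, α=75°
  direction (0.2588, 0.9659); cell (4,4); t to first gridline: x 1.9705, y 0.5590 (then +3.8637 / +1.0353)
    (4,5) via y @ 0.5590  # hit
  → r_2 = 0.5590
beam 3: φ=45°, α=165°
  direction (-0.9659, 0.2588); cell (4,4); t to first gridline: x 0.5073, y 2.0864 (then +1.0353 / +3.8637)
    (3,4) via x @ 0.5073
    (2,4) via x @ 1.5426
    (2,5) via y @ 2.0864  # hit
  → r_3 = 2.0864
beam 4: φ=90°, α=210°
  direction (-0.8660, -0.5000); cell (4,4); t to first gridline: x 0.5658, y 0.9200 (then +1.1547 / +2.0000)
    (3,4) via x @ 0.5658
    (3,3) via y @ 0.9200  # hit
  → r_4 = 0.9200

ranges = [1.0800, 0.5590, 2.0864, 0.9200]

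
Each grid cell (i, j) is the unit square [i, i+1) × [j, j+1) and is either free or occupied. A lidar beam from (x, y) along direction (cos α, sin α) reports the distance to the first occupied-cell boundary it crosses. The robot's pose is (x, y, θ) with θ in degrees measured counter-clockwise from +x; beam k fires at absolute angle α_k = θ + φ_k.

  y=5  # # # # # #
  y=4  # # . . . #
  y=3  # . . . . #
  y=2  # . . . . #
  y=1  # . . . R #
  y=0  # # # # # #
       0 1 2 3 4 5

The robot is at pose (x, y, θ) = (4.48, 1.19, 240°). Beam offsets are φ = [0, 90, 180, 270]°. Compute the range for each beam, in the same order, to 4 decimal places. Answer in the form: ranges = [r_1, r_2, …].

ranges = [0.2194, 0.3800, 1.0400, 4.0184]

beam 1: φ=0°, α=240°
  d=(-0.5000,-0.8660)  start (4,1)  tX=0.9600 tY=0.2194  stride 1/|dx|=2.0000 1/|dy|=1.1547
    cross y-line → (4,0), t=0.2194 (wall)
  → r_1 = 0.2194
beam 2: φ=90°, α=330°
  d=(0.8660,-0.5000)  start (4,1)  tX=0.6004 tY=0.3800  stride 1/|dx|=1.1547 1/|dy|=2.0000
    cross y-line → (4,0), t=0.3800 (wall)
  → r_2 = 0.3800
beam 3: φ=180°, α=60°
  d=(0.5000,0.8660)  start (4,1)  tX=1.0400 tY=0.9353  stride 1/|dx|=2.0000 1/|dy|=1.1547
    cross y-line → (4,2), t=0.9353
    cross x-line → (5,2), t=1.0400 (wall)
  → r_3 = 1.0400
beam 4: φ=270°, α=150°
  d=(-0.8660,0.5000)  start (4,1)  tX=0.5543 tY=1.6200  stride 1/|dx|=1.1547 1/|dy|=2.0000
    cross x-line → (3,1), t=0.5543
    cross y-line → (3,2), t=1.6200
    cross x-line → (2,2), t=1.7090
    cross x-line → (1,2), t=2.8637
    cross y-line → (1,3), t=3.6200
    cross x-line → (0,3), t=4.0184 (wall)
  → r_4 = 4.0184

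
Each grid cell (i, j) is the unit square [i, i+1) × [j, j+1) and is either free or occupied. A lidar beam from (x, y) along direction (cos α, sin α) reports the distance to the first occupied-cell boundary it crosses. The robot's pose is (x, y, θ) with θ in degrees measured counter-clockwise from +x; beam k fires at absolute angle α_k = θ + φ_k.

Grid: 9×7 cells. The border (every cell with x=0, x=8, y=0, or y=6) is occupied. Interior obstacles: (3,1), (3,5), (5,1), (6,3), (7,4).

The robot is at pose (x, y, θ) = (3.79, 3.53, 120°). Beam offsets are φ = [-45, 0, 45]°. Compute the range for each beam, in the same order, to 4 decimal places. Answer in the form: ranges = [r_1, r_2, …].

ranges = [2.5571, 2.8521, 2.8884]

beam 1: φ=-45°, α=75°
  cosα=0.2588 sinα=0.9659 | (3,3) | tMaxX 0.8114 tMaxY 0.4866 | tΔX 3.8637 tΔY 1.0353
    t=0.4866 [y] (3,4)
    t=0.8114 [x] (4,4)
    t=1.5219 [y] (4,5)
    t=2.5571 [y] (4,6) — stop
  → r_1 = 2.5571
beam 2: φ=0°, α=120°
  cosα=-0.5000 sinα=0.8660 | (3,3) | tMaxX 1.5800 tMaxY 0.5427 | tΔX 2.0000 tΔY 1.1547
    t=0.5427 [y] (3,4)
    t=1.5800 [x] (2,4)
    t=1.6974 [y] (2,5)
    t=2.8521 [y] (2,6) — stop
  → r_2 = 2.8521
beam 3: φ=45°, α=165°
  cosα=-0.9659 sinα=0.2588 | (3,3) | tMaxX 0.8179 tMaxY 1.8159 | tΔX 1.0353 tΔY 3.8637
    t=0.8179 [x] (2,3)
    t=1.8159 [y] (2,4)
    t=1.8531 [x] (1,4)
    t=2.8884 [x] (0,4) — stop
  → r_3 = 2.8884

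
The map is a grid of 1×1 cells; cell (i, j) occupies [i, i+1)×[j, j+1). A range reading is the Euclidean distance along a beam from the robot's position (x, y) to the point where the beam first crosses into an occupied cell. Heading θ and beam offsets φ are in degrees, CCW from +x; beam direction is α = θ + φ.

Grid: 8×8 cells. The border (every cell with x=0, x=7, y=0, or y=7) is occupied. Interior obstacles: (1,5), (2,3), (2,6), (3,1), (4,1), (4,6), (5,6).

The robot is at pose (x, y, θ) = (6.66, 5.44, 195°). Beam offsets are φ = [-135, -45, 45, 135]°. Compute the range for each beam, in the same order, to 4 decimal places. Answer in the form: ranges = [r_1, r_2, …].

ranges = [0.6800, 1.1200, 3.9722, 0.3926]

beam 1: φ=-135°, α=60°
  cosα=0.5000 sinα=0.8660 | (6,5) | tMaxX 0.6800 tMaxY 0.6466 | tΔX 2.0000 tΔY 1.1547
    t=0.6466 [y] (6,6)
    t=0.6800 [x] (7,6) — stop
  → r_1 = 0.6800
beam 2: φ=-45°, α=150°
  cosα=-0.8660 sinα=0.5000 | (6,5) | tMaxX 0.7621 tMaxY 1.1200 | tΔX 1.1547 tΔY 2.0000
    t=0.7621 [x] (5,5)
    t=1.1200 [y] (5,6) — stop
  → r_2 = 1.1200
beam 3: φ=45°, α=240°
  cosα=-0.5000 sinα=-0.8660 | (6,5) | tMaxX 1.3200 tMaxY 0.5081 | tΔX 2.0000 tΔY 1.1547
    t=0.5081 [y] (6,4)
    t=1.3200 [x] (5,4)
    t=1.6628 [y] (5,3)
    t=2.8175 [y] (5,2)
    t=3.3200 [x] (4,2)
    t=3.9722 [y] (4,1) — stop
  → r_3 = 3.9722
beam 4: φ=135°, α=330°
  cosα=0.8660 sinα=-0.5000 | (6,5) | tMaxX 0.3926 tMaxY 0.8800 | tΔX 1.1547 tΔY 2.0000
    t=0.3926 [x] (7,5) — stop
  → r_4 = 0.3926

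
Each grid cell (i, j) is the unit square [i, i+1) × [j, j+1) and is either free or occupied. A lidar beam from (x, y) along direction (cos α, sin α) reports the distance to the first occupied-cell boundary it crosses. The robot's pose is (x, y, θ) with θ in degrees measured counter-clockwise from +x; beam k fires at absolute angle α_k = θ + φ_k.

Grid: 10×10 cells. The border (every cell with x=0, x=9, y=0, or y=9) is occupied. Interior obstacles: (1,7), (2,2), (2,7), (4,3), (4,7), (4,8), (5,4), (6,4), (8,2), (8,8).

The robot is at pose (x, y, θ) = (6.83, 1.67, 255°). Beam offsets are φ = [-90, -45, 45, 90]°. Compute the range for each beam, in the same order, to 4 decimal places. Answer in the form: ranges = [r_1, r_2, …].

ranges = [3.9651, 1.3400, 0.7736, 2.2465]

beam 1: φ=-90°, α=165°
  cosα=-0.9659 sinα=0.2588 | (6,1) | tMaxX 0.8593 tMaxY 1.2750 | tΔX 1.0353 tΔY 3.8637
    t=0.8593 [x] (5,1)
    t=1.2750 [y] (5,2)
    t=1.8946 [x] (4,2)
    t=2.9298 [x] (3,2)
    t=3.9651 [x] (2,2) — stop
  → r_1 = 3.9651
beam 2: φ=-45°, α=210°
  cosα=-0.8660 sinα=-0.5000 | (6,1) | tMaxX 0.9584 tMaxY 1.3400 | tΔX 1.1547 tΔY 2.0000
    t=0.9584 [x] (5,1)
    t=1.3400 [y] (5,0) — stop
  → r_2 = 1.3400
beam 3: φ=45°, α=300°
  cosα=0.5000 sinα=-0.8660 | (6,1) | tMaxX 0.3400 tMaxY 0.7736 | tΔX 2.0000 tΔY 1.1547
    t=0.3400 [x] (7,1)
    t=0.7736 [y] (7,0) — stop
  → r_3 = 0.7736
beam 4: φ=90°, α=345°
  cosα=0.9659 sinα=-0.2588 | (6,1) | tMaxX 0.1760 tMaxY 2.5887 | tΔX 1.0353 tΔY 3.8637
    t=0.1760 [x] (7,1)
    t=1.2113 [x] (8,1)
    t=2.2465 [x] (9,1) — stop
  → r_4 = 2.2465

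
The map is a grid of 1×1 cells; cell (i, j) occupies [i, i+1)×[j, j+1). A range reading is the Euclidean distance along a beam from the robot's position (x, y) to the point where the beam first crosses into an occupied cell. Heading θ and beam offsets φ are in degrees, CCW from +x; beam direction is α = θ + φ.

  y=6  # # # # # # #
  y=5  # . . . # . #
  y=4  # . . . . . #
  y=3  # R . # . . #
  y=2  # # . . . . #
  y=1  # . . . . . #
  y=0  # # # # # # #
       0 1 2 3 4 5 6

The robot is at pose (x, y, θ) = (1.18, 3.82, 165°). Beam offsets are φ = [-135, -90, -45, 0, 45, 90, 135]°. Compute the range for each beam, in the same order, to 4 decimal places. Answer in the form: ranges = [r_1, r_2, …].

ranges = [3.2563, 2.2569, 0.3600, 0.1863, 0.2078, 0.6955, 0.9469]

beam 1: φ=-135°, α=30°
  cosα=0.8660 sinα=0.5000 | (1,3) | tMaxX 0.9469 tMaxY 0.3600 | tΔX 1.1547 tΔY 2.0000
    t=0.3600 [y] (1,4)
    t=0.9469 [x] (2,4)
    t=2.1016 [x] (3,4)
    t=2.3600 [y] (3,5)
    t=3.2563 [x] (4,5) — stop
  → r_1 = 3.2563
beam 2: φ=-90°, α=75°
  cosα=0.2588 sinα=0.9659 | (1,3) | tMaxX 3.1682 tMaxY 0.1863 | tΔX 3.8637 tΔY 1.0353
    t=0.1863 [y] (1,4)
    t=1.2216 [y] (1,5)
    t=2.2569 [y] (1,6) — stop
  → r_2 = 2.2569
beam 3: φ=-45°, α=120°
  cosα=-0.5000 sinα=0.8660 | (1,3) | tMaxX 0.3600 tMaxY 0.2078 | tΔX 2.0000 tΔY 1.1547
    t=0.2078 [y] (1,4)
    t=0.3600 [x] (0,4) — stop
  → r_3 = 0.3600
beam 4: φ=0°, α=165°
  cosα=-0.9659 sinα=0.2588 | (1,3) | tMaxX 0.1863 tMaxY 0.6955 | tΔX 1.0353 tΔY 3.8637
    t=0.1863 [x] (0,3) — stop
  → r_4 = 0.1863
beam 5: φ=45°, α=210°
  cosα=-0.8660 sinα=-0.5000 | (1,3) | tMaxX 0.2078 tMaxY 1.6400 | tΔX 1.1547 tΔY 2.0000
    t=0.2078 [x] (0,3) — stop
  → r_5 = 0.2078
beam 6: φ=90°, α=255°
  cosα=-0.2588 sinα=-0.9659 | (1,3) | tMaxX 0.6955 tMaxY 0.8489 | tΔX 3.8637 tΔY 1.0353
    t=0.6955 [x] (0,3) — stop
  → r_6 = 0.6955
beam 7: φ=135°, α=300°
  cosα=0.5000 sinα=-0.8660 | (1,3) | tMaxX 1.6400 tMaxY 0.9469 | tΔX 2.0000 tΔY 1.1547
    t=0.9469 [y] (1,2) — stop
  → r_7 = 0.9469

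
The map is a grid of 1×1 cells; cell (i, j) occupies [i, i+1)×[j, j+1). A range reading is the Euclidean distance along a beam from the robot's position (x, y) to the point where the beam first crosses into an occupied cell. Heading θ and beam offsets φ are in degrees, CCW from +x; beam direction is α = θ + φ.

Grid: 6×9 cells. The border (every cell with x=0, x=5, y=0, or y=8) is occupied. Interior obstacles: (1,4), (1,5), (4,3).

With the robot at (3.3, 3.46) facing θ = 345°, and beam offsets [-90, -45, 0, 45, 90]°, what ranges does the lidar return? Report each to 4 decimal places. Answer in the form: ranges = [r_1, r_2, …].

beam 1: φ=-90°, α=255°
  cosα=-0.2588 sinα=-0.9659 | (3,3) | tMaxX 1.1591 tMaxY 0.4762 | tΔX 3.8637 tΔY 1.0353
    t=0.4762 [y] (3,2)
    t=1.1591 [x] (2,2)
    t=1.5115 [y] (2,1)
    t=2.5468 [y] (2,0) — stop
  → r_1 = 2.5468
beam 2: φ=-45°, α=300°
  cosα=0.5000 sinα=-0.8660 | (3,3) | tMaxX 1.4000 tMaxY 0.5312 | tΔX 2.0000 tΔY 1.1547
    t=0.5312 [y] (3,2)
    t=1.4000 [x] (4,2)
    t=1.6859 [y] (4,1)
    t=2.8406 [y] (4,0) — stop
  → r_2 = 2.8406
beam 3: φ=0°, α=345°
  cosα=0.9659 sinα=-0.2588 | (3,3) | tMaxX 0.7247 tMaxY 1.7773 | tΔX 1.0353 tΔY 3.8637
    t=0.7247 [x] (4,3) — stop
  → r_3 = 0.7247
beam 4: φ=45°, α=30°
  cosα=0.8660 sinα=0.5000 | (3,3) | tMaxX 0.8083 tMaxY 1.0800 | tΔX 1.1547 tΔY 2.0000
    t=0.8083 [x] (4,3) — stop
  → r_4 = 0.8083
beam 5: φ=90°, α=75°
  cosα=0.2588 sinα=0.9659 | (3,3) | tMaxX 2.7046 tMaxY 0.5590 | tΔX 3.8637 tΔY 1.0353
    t=0.5590 [y] (3,4)
    t=1.5943 [y] (3,5)
    t=2.6296 [y] (3,6)
    t=2.7046 [x] (4,6)
    t=3.6649 [y] (4,7)
    t=4.7002 [y] (4,8) — stop
  → r_5 = 4.7002

ranges = [2.5468, 2.8406, 0.7247, 0.8083, 4.7002]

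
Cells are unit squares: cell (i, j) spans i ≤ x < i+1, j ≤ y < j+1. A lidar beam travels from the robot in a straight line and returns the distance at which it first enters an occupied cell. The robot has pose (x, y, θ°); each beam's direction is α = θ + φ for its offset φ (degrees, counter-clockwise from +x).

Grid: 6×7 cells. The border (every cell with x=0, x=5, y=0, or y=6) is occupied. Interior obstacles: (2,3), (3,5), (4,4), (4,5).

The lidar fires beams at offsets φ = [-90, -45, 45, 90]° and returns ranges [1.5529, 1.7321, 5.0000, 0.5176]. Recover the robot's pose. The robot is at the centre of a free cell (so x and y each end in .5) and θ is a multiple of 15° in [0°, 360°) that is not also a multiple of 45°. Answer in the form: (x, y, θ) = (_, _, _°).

Candidates: 16 free-cell centres × 16 headings = 256 poses. Raycast each; keep the one whose scan matches to 4 dp.
  (1.5, 3.5, 300°): beam 1 = 0.5774 ≠ 1.5529 ✗
  (3.5, 3.5, 60°): beam 1 = 1.7321 ≠ 1.5529 ✗
  (4.5, 3.5, 15°): beam 1 = 1.9319 ≠ 1.5529 ✗
  (1.5, 1.5, 75°): beam 1 = 1.9319 ≠ 1.5529 ✗
  …
  (2.5, 5.5, 255°): r_1=1.5529, r_2=1.7321, r_3=5.0000, r_4=0.5176 — all match ✓
No second candidate reproduces the full scan.

(x, y, θ) = (2.5, 5.5, 255°)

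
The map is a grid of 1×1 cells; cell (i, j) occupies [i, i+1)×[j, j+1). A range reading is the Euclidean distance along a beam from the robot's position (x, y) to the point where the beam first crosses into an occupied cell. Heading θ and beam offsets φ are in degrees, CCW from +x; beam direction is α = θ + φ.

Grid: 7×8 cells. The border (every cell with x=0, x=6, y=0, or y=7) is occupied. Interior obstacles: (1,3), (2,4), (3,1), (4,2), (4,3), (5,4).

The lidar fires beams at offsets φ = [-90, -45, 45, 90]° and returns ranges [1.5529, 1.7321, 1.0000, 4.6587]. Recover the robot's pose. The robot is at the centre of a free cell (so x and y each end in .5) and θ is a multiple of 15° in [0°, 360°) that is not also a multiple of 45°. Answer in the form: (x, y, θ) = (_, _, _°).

Enumerate (i+0.5, j+0.5, θ) over the 24 free cells and 16 admissible headings. For each, cast all 4 beams and compare to the given ranges.
  (1.5, 5.5, 300°): beam 1 = 0.5774 ≠ 1.5529 ✗
  (2.5, 2.5, 120°): beam 1 = 1.7321 ≠ 1.5529 ✗
  (3.5, 5.5, 330°): beam 1 = 1.0000 ≠ 1.5529 ✗
  …
  (3.5, 5.5, 165°): r_1=1.5529, r_2=1.7321, r_3=1.0000, r_4=4.6587 — all match ✓
No second candidate reproduces the full scan.

(x, y, θ) = (3.5, 5.5, 165°)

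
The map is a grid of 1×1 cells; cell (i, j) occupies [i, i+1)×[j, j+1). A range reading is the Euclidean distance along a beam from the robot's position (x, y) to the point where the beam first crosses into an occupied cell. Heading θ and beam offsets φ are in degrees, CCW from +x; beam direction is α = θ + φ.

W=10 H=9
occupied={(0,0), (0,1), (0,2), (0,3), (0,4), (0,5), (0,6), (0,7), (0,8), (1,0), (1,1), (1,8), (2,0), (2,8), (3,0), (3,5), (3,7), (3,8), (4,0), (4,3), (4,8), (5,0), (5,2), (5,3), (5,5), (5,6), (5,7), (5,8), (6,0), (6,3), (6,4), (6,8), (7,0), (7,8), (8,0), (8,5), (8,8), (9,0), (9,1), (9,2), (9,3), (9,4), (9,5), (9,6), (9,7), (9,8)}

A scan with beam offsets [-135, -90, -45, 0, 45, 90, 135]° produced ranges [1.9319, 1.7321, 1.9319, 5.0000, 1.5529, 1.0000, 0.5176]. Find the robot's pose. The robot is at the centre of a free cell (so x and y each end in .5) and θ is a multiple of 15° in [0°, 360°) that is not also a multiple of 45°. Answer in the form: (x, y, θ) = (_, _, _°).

(x, y, θ) = (3.5, 1.5, 120°)

Candidates: 44 free-cell centres × 16 headings = 704 poses. Raycast each; keep the one whose scan matches to 4 dp.
  (6.5, 2.5, 75°): beam 1 = 1.7321 ≠ 1.9319 ✗
  (8.5, 3.5, 330°): beam 1 = 1.5529 ≠ 1.9319 ✗
  (2.5, 1.5, 330°): beam 1 = 0.5176 ≠ 1.9319 ✗
  …
  (3.5, 1.5, 120°): r_1=1.9319, r_2=1.7321, r_3=1.9319, r_4=5.0000, r_5=1.5529, r_6=1.0000, r_7=0.5176 — all match ✓
Only this pose fits every beam.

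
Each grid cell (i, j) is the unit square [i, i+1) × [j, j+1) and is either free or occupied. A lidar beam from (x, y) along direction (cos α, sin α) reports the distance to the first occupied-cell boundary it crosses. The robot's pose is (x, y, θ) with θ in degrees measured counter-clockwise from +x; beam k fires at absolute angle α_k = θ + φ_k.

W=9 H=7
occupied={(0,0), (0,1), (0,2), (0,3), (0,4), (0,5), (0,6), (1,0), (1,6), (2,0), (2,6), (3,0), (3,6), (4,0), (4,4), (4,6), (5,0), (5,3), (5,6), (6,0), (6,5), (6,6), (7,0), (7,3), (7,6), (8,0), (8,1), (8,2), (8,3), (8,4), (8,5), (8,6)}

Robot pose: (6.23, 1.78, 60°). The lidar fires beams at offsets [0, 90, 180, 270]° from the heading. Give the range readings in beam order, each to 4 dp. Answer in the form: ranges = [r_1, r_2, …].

beam 1: φ=0°, α=60°
  direction (0.5000, 0.8660); cell (6,1); t to first gridline: x 1.5400, y 0.2540 (then +2.0000 / +1.1547)
    (6,2) via y @ 0.2540
    (6,3) via y @ 1.4087
    (7,3) via x @ 1.5400  # hit
  → r_1 = 1.5400
beam 2: φ=90°, α=150°
  direction (-0.8660, 0.5000); cell (6,1); t to first gridline: x 0.2656, y 0.4400 (then +1.1547 / +2.0000)
    (5,1) via x @ 0.2656
    (5,2) via y @ 0.4400
    (4,2) via x @ 1.4203
    (4,3) via y @ 2.4400
    (3,3) via x @ 2.5750
    (2,3) via x @ 3.7297
    (2,4) via y @ 4.4400
    (1,4) via x @ 4.8844
    (0,4) via x @ 6.0391  # hit
  → r_2 = 6.0391
beam 3: φ=180°, α=240°
  direction (-0.5000, -0.8660); cell (6,1); t to first gridline: x 0.4600, y 0.9007 (then +2.0000 / +1.1547)
    (5,1) via x @ 0.4600
    (5,0) via y @ 0.9007  # hit
  → r_3 = 0.9007
beam 4: φ=270°, α=330°
  direction (0.8660, -0.5000); cell (6,1); t to first gridline: x 0.8891, y 1.5600 (then +1.1547 / +2.0000)
    (7,1) via x @ 0.8891
    (7,0) via y @ 1.5600  # hit
  → r_4 = 1.5600

ranges = [1.5400, 6.0391, 0.9007, 1.5600]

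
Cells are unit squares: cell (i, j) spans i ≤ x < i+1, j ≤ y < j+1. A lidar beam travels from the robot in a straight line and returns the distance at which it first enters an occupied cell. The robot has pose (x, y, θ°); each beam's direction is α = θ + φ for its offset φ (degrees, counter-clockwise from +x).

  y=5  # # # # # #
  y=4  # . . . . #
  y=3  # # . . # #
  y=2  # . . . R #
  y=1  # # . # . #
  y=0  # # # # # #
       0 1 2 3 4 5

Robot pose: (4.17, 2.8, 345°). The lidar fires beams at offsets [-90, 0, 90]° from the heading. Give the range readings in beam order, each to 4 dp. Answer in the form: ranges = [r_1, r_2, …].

beam 1: φ=-90°, α=255°
  d=(-0.2588,-0.9659)  start (4,2)  tX=0.6568 tY=0.8282  stride 1/|dx|=3.8637 1/|dy|=1.0353
    cross x-line → (3,2), t=0.6568
    cross y-line → (3,1), t=0.8282 (wall)
  → r_1 = 0.8282
beam 2: φ=0°, α=345°
  d=(0.9659,-0.2588)  start (4,2)  tX=0.8593 tY=3.0910  stride 1/|dx|=1.0353 1/|dy|=3.8637
    cross x-line → (5,2), t=0.8593 (wall)
  → r_2 = 0.8593
beam 3: φ=90°, α=75°
  d=(0.2588,0.9659)  start (4,2)  tX=3.2069 tY=0.2071  stride 1/|dx|=3.8637 1/|dy|=1.0353
    cross y-line → (4,3), t=0.2071 (wall)
  → r_3 = 0.2071

ranges = [0.8282, 0.8593, 0.2071]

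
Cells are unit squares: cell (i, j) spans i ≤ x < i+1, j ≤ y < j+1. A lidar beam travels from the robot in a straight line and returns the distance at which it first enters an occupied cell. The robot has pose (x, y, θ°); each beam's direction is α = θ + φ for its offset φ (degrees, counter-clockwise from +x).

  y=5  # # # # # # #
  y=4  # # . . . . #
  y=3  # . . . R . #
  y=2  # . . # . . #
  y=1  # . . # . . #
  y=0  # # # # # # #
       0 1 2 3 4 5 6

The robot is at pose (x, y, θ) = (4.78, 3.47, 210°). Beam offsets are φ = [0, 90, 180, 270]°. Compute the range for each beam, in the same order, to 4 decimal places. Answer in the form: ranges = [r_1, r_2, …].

beam 1: φ=0°, α=210°
  d=(-0.8660,-0.5000)  start (4,3)  tX=0.9007 tY=0.9400  stride 1/|dx|=1.1547 1/|dy|=2.0000
    cross x-line → (3,3), t=0.9007
    cross y-line → (3,2), t=0.9400 (wall)
  → r_1 = 0.9400
beam 2: φ=90°, α=300°
  d=(0.5000,-0.8660)  start (4,3)  tX=0.4400 tY=0.5427  stride 1/|dx|=2.0000 1/|dy|=1.1547
    cross x-line → (5,3), t=0.4400
    cross y-line → (5,2), t=0.5427
    cross y-line → (5,1), t=1.6974
    cross x-line → (6,1), t=2.4400 (wall)
  → r_2 = 2.4400
beam 3: φ=180°, α=30°
  d=(0.8660,0.5000)  start (4,3)  tX=0.2540 tY=1.0600  stride 1/|dx|=1.1547 1/|dy|=2.0000
    cross x-line → (5,3), t=0.2540
    cross y-line → (5,4), t=1.0600
    cross x-line → (6,4), t=1.4087 (wall)
  → r_3 = 1.4087
beam 4: φ=270°, α=120°
  d=(-0.5000,0.8660)  start (4,3)  tX=1.5600 tY=0.6120  stride 1/|dx|=2.0000 1/|dy|=1.1547
    cross y-line → (4,4), t=0.6120
    cross x-line → (3,4), t=1.5600
    cross y-line → (3,5), t=1.7667 (wall)
  → r_4 = 1.7667

ranges = [0.9400, 2.4400, 1.4087, 1.7667]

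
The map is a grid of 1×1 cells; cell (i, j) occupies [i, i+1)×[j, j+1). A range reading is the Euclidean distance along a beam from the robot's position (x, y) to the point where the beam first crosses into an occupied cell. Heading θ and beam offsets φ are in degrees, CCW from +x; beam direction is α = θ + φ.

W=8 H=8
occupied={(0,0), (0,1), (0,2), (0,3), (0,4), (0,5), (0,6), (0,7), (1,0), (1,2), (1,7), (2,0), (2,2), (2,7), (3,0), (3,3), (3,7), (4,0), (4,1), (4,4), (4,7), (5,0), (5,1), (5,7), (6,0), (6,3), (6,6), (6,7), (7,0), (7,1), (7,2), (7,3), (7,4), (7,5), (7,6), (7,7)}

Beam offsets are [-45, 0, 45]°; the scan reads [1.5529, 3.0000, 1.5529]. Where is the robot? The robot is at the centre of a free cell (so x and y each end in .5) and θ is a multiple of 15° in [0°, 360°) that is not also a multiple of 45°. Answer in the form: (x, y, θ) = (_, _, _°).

(x, y, θ) = (4.5, 6.5, 300°)

Enumerate (i+0.5, j+0.5, θ) over the 28 free cells and 16 admissible headings. For each, cast all 3 beams and compare to the given ranges.
  (2.5, 5.5, 105°): beam 1 = 1.7321 ≠ 1.5529 ✗
  (4.5, 2.5, 15°): beam 1 = 1.0000 ≠ 1.5529 ✗
  (5.5, 6.5, 150°): beam 1 = 0.5176 ≠ 1.5529 ✗
  (5.5, 3.5, 165°): beam 1 = 1.0000 ≠ 1.5529 ✗
  …
  (4.5, 6.5, 300°): r_1=1.5529, r_2=3.0000, r_3=1.5529 — all match ✓
Only this pose fits every beam.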